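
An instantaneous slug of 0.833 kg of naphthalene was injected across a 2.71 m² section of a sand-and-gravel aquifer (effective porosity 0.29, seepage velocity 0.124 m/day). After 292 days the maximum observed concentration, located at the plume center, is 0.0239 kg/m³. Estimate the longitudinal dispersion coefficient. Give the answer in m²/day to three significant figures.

At the plume center C_max = M/(n_e·A·√(4πDt)), so D = M²/(4πt·(n_e·A·C_max)²).
n_e·A·C_max = 0.29 × 2.71 × 0.0239 = 0.01878 kg/m.
D = 0.833²/(4π × 292 × 0.01878²) = 0.536 m²/day.

0.536 m²/day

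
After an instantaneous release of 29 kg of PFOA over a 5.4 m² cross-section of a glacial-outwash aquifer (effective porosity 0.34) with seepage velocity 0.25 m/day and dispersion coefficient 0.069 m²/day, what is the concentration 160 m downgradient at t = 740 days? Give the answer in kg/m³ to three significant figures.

For an instantaneous plane source, C(x,t) = M/(n_e·A·√(4πDt)) · exp(−(x−vt)²/(4Dt)), with n_e·A the pore (flow) area.
Plume center vt = 0.25 × 740 = 185 m, so the well at 160 m is 25 m upgradient of the peak.
√(4πDt) = 25.33 m, giving peak height M/(n_e·A·√(4πDt)) = 29/(0.34 × 5.4 × 25.33) = 0.6236 kg/m³.
(x−vt)²/(4Dt) = (-25)²/(4 × 0.069 × 740) = 3.060; exp(−3.060) = 0.04689.
C = 0.6236 × 0.04689 = 0.0292 kg/m³.

0.0292 kg/m³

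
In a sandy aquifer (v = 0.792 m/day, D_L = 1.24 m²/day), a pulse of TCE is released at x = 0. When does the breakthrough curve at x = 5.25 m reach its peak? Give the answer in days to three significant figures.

For the 1D instantaneous-source solution, setting ∂C/∂t = 0 at fixed x gives v²t² + 2Dt − x² = 0, so t = (√(D² + v²x²) − D)/v².
√(D² + v²x²) = √(1.24² + 0.792² × 5.25²) = 4.339; v² = 0.627264.
t = (4.339 − 1.24)/0.627264 = 4.94 days (vs. the pure-advection estimate x/v = 6.63 d).

4.94 days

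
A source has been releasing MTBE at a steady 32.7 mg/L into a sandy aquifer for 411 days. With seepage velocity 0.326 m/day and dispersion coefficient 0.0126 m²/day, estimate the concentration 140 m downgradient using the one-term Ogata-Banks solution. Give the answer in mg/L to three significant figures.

1.01 mg/L

For a continuous step input, C/C₀ ≈ ½·erfc((x−vt)/(2√(Dt))).
vt = 0.326 × 411 = 133.986 m and 2√(Dt) = 2√(0.0126 × 411) = 4.551 m.
Argument (x−vt)/(2√(Dt)) = (140 − 133.986)/4.551 = 1.321; ½·erfc(1.321) = 0.03087.
C = 32.7 × 0.03087 = 1.01 mg/L.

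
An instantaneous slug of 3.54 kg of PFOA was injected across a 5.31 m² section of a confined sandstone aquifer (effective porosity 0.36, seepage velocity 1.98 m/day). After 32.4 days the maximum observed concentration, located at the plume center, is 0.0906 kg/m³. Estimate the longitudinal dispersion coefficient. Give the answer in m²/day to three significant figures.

1.03 m²/day

At the plume center C_max = M/(n_e·A·√(4πDt)), so D = M²/(4πt·(n_e·A·C_max)²).
n_e·A·C_max = 0.36 × 5.31 × 0.0906 = 0.1732 kg/m.
D = 3.54²/(4π × 32.4 × 0.1732²) = 1.03 m²/day.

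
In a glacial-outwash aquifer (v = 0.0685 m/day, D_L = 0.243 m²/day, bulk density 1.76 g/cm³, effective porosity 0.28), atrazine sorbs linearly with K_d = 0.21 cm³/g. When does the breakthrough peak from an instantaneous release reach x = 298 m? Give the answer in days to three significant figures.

Retardation factor R = 1 + ρ_b·K_d/n = 1 + 1.76 × 0.21/0.28 = 2.320.
Sorption retards both mechanisms: v_R = v/R = 0.02953 m/day, D_R = D/R = 0.1047 m²/day.
Peak time from v_R²t² + 2D_R t − x² = 0: t = (√(D_R² + v_R²x²) − D_R)/v_R².
√(D_R² + v_R²x²) = √(0.1047² + 0.02953² × 298²) = 8.801; v_R² = 0.0008720.
t = (8.801 − 0.1047)/0.0008720 = 9970 days.

9970 days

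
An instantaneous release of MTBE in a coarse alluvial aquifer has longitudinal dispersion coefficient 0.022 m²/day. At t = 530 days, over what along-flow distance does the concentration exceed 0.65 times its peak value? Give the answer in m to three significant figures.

8.96 m

The plume is Gaussian with σ = √(2Dt) = √(2 × 0.022 × 530) = 4.829 m.
C/C_peak = exp(−Δx²/(2σ²)) = 0.65 ⇒ Δx = σ·√(−2 ln 0.65) = 4.829 × 0.9282 = 4.482 m.
Width = 2Δx = 8.96 m.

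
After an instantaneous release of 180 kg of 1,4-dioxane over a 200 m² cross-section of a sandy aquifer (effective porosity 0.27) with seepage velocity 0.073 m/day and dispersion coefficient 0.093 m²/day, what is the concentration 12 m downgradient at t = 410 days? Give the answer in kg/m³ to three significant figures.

0.0185 kg/m³

For an instantaneous plane source, C(x,t) = M/(n_e·A·√(4πDt)) · exp(−(x−vt)²/(4Dt)), with n_e·A the pore (flow) area.
Plume center vt = 0.073 × 410 = 29.93 m, so the well at 12 m is 17.93 m upgradient of the peak.
√(4πDt) = 21.89 m, giving peak height M/(n_e·A·√(4πDt)) = 180/(0.27 × 200 × 21.89) = 0.1523 kg/m³.
(x−vt)²/(4Dt) = (-17.93)²/(4 × 0.093 × 410) = 2.108; exp(−2.108) = 0.1215.
C = 0.1523 × 0.1215 = 0.0185 kg/m³.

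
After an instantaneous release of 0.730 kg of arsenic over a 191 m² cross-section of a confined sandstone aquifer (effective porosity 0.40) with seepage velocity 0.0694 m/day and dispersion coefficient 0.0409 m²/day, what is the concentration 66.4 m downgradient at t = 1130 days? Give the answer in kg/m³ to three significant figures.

0.000181 kg/m³

For an instantaneous plane source, C(x,t) = M/(n_e·A·√(4πDt)) · exp(−(x−vt)²/(4Dt)), with n_e·A the pore (flow) area.
Plume center vt = 0.0694 × 1130 = 78.422 m, so the well at 66.4 m is 12.022 m upgradient of the peak.
√(4πDt) = 24.10 m, giving peak height M/(n_e·A·√(4πDt)) = 0.730/(0.40 × 191 × 24.10) = 0.0003965 kg/m³.
(x−vt)²/(4Dt) = (-12.022)²/(4 × 0.0409 × 1130) = 0.7818; exp(−0.7818) = 0.4576.
C = 0.0003965 × 0.4576 = 0.000181 kg/m³.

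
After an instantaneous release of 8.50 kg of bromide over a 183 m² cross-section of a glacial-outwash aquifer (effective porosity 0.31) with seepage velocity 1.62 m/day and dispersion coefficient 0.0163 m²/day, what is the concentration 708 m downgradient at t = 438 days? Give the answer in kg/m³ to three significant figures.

For an instantaneous plane source, C(x,t) = M/(n_e·A·√(4πDt)) · exp(−(x−vt)²/(4Dt)), with n_e·A the pore (flow) area.
Plume center vt = 1.62 × 438 = 709.56 m, so the well at 708 m is 1.56 m upgradient of the peak.
√(4πDt) = 9.472 m, giving peak height M/(n_e·A·√(4πDt)) = 8.50/(0.31 × 183 × 9.472) = 0.01582 kg/m³.
(x−vt)²/(4Dt) = (-1.56)²/(4 × 0.0163 × 438) = 0.08522; exp(−0.08522) = 0.9183.
C = 0.01582 × 0.9183 = 0.0145 kg/m³.

0.0145 kg/m³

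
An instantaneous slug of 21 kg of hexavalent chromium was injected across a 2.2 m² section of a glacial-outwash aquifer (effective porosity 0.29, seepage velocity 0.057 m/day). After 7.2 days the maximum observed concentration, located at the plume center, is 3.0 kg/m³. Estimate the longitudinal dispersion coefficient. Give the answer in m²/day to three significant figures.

At the plume center C_max = M/(n_e·A·√(4πDt)), so D = M²/(4πt·(n_e·A·C_max)²).
n_e·A·C_max = 0.29 × 2.2 × 3.0 = 1.914 kg/m.
D = 21²/(4π × 7.2 × 1.914²) = 1.33 m²/day.

1.33 m²/day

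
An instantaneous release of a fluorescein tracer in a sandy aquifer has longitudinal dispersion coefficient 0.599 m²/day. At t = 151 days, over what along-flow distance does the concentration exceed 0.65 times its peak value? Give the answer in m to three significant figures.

25.0 m

The plume is Gaussian with σ = √(2Dt) = √(2 × 0.599 × 151) = 13.45 m.
C/C_peak = exp(−Δx²/(2σ²)) = 0.65 ⇒ Δx = σ·√(−2 ln 0.65) = 13.45 × 0.9282 = 12.48 m.
Width = 2Δx = 25.0 m.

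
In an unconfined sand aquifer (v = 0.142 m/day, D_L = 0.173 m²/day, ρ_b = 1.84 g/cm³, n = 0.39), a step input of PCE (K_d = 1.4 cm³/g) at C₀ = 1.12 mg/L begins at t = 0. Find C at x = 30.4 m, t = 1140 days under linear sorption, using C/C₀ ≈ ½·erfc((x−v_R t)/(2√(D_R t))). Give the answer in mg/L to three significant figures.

0.115 mg/L

Retardation factor R = 1 + ρ_b·K_d/n = 1 + 1.84 × 1.4/0.39 = 7.605.
Sorption retards both mechanisms: v_R = v/R = 0.01867 m/day, D_R = D/R = 0.02275 m²/day.
v_R·t = 0.01867 × 1140 = 21.2838 m; 2√(D_R t) = 10.19 m; argument = (30.4 − 21.2838)/10.19 = 0.8946.
C = C₀ × ½·erfc(0.8946) = 1.12 × 0.1029 = 0.115 mg/L.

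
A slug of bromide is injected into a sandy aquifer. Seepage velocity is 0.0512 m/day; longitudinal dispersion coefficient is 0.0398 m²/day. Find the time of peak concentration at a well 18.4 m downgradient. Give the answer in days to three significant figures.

345 days

For the 1D instantaneous-source solution, setting ∂C/∂t = 0 at fixed x gives v²t² + 2Dt − x² = 0, so t = (√(D² + v²x²) − D)/v².
√(D² + v²x²) = √(0.0398² + 0.0512² × 18.4²) = 0.9429; v² = 0.00262144.
t = (0.9429 − 0.0398)/0.00262144 = 345 days (vs. the pure-advection estimate x/v = 359 d).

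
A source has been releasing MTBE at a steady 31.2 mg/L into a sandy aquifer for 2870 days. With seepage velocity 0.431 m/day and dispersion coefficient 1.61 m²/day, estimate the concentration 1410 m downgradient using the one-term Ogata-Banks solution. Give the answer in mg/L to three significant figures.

1.12 mg/L

For a continuous step input, C/C₀ ≈ ½·erfc((x−vt)/(2√(Dt))).
vt = 0.431 × 2870 = 1236.97 m and 2√(Dt) = 2√(1.61 × 2870) = 136.0 m.
Argument (x−vt)/(2√(Dt)) = (1410 − 1236.97)/136.0 = 1.272; ½·erfc(1.272) = 0.03602.
C = 31.2 × 0.03602 = 1.12 mg/L.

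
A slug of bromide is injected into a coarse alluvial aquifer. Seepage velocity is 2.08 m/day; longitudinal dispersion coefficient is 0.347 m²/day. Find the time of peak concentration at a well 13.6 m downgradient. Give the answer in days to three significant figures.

6.46 days

For the 1D instantaneous-source solution, setting ∂C/∂t = 0 at fixed x gives v²t² + 2Dt − x² = 0, so t = (√(D² + v²x²) − D)/v².
√(D² + v²x²) = √(0.347² + 2.08² × 13.6²) = 28.29; v² = 4.3264.
t = (28.29 − 0.347)/4.3264 = 6.46 days (vs. the pure-advection estimate x/v = 6.54 d).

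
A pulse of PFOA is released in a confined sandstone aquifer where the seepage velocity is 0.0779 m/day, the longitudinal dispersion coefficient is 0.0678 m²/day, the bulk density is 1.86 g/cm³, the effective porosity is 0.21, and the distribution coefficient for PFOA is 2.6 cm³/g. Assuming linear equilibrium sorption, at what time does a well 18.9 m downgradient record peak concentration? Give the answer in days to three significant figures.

5570 days

Retardation factor R = 1 + ρ_b·K_d/n = 1 + 1.86 × 2.6/0.21 = 24.03.
Sorption retards both mechanisms: v_R = v/R = 0.003242 m/day, D_R = D/R = 0.002821 m²/day.
Peak time from v_R²t² + 2D_R t − x² = 0: t = (√(D_R² + v_R²x²) − D_R)/v_R².
√(D_R² + v_R²x²) = √(0.002821² + 0.003242² × 18.9²) = 0.06134; v_R² = 1.051e-05.
t = (0.06134 − 0.002821)/1.051e-05 = 5570 days.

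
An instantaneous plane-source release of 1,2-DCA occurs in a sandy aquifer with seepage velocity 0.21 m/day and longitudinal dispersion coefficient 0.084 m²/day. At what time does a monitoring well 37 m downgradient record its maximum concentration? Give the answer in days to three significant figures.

For the 1D instantaneous-source solution, setting ∂C/∂t = 0 at fixed x gives v²t² + 2Dt − x² = 0, so t = (√(D² + v²x²) − D)/v².
√(D² + v²x²) = √(0.084² + 0.21² × 37²) = 7.770; v² = 0.0441.
t = (7.770 − 0.084)/0.0441 = 174 days (vs. the pure-advection estimate x/v = 176 d).

174 days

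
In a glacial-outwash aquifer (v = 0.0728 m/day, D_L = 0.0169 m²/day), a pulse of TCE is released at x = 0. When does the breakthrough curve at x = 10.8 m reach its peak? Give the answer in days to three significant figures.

145 days

For the 1D instantaneous-source solution, setting ∂C/∂t = 0 at fixed x gives v²t² + 2Dt − x² = 0, so t = (√(D² + v²x²) − D)/v².
√(D² + v²x²) = √(0.0169² + 0.0728² × 10.8²) = 0.7864; v² = 0.00529984.
t = (0.7864 − 0.0169)/0.00529984 = 145 days (vs. the pure-advection estimate x/v = 148 d).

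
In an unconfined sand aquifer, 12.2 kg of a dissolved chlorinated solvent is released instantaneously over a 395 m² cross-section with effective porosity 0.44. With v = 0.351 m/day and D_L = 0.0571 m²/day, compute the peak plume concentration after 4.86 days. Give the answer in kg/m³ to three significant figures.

0.0376 kg/m³

The peak of an instantaneous 1D plume sits at x = vt; there the Gaussian factor is 1 and C_max = M/(n_e·A·√(4πDt)), where n_e·A is the pore area the mass is dissolved in.
√(4πDt) = √(4π × 0.0571 × 4.86) = 1.867 m, so C_max = 12.2/(0.44 × 395 × 1.867) = 0.0376 kg/m³.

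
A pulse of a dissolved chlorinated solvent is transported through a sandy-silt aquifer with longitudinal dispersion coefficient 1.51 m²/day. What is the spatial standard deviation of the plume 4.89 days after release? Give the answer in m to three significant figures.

3.84 m

Dispersive spreading gives a Gaussian with σ² = 2Dt; advection only shifts the center.
σ = √(2 × 1.51 × 4.89) = 3.84 m.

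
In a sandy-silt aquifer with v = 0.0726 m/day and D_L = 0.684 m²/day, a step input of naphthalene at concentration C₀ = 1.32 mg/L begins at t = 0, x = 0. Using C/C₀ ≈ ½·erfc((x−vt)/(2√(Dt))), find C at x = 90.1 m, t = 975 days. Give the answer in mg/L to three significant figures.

0.394 mg/L

For a continuous step input, C/C₀ ≈ ½·erfc((x−vt)/(2√(Dt))).
vt = 0.0726 × 975 = 70.785 m and 2√(Dt) = 2√(0.684 × 975) = 51.65 m.
Argument (x−vt)/(2√(Dt)) = (90.1 − 70.785)/51.65 = 0.3740; ½·erfc(0.3740) = 0.2984.
C = 1.32 × 0.2984 = 0.394 mg/L.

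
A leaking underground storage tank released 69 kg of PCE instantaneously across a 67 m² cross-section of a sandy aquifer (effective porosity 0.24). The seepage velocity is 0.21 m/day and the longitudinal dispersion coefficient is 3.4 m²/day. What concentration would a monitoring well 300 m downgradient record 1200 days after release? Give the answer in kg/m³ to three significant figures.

For an instantaneous plane source, C(x,t) = M/(n_e·A·√(4πDt)) · exp(−(x−vt)²/(4Dt)), with n_e·A the pore (flow) area.
Plume center vt = 0.21 × 1200 = 252 m, so the well at 300 m is 48 m downgradient of the peak.
√(4πDt) = 226.4 m, giving peak height M/(n_e·A·√(4πDt)) = 69/(0.24 × 67 × 226.4) = 0.01895 kg/m³.
(x−vt)²/(4Dt) = (48)²/(4 × 3.4 × 1200) = 0.1412; exp(−0.1412) = 0.8683.
C = 0.01895 × 0.8683 = 0.0165 kg/m³.

0.0165 kg/m³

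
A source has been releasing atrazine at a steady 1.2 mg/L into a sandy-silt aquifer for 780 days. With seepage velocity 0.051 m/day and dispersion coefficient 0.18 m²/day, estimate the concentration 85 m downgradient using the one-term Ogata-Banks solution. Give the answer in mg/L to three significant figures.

For a continuous step input, C/C₀ ≈ ½·erfc((x−vt)/(2√(Dt))).
vt = 0.051 × 780 = 39.78 m and 2√(Dt) = 2√(0.18 × 780) = 23.70 m.
Argument (x−vt)/(2√(Dt)) = (85 − 39.78)/23.70 = 1.908; ½·erfc(1.908) = 0.003485.
C = 1.2 × 0.003485 = 0.00418 mg/L.

0.00418 mg/L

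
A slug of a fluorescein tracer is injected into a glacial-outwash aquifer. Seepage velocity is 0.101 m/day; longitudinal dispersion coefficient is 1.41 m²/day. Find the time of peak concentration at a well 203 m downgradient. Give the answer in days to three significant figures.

For the 1D instantaneous-source solution, setting ∂C/∂t = 0 at fixed x gives v²t² + 2Dt − x² = 0, so t = (√(D² + v²x²) − D)/v².
√(D² + v²x²) = √(1.41² + 0.101² × 203²) = 20.55; v² = 0.010201.
t = (20.55 − 1.41)/0.010201 = 1880 days (vs. the pure-advection estimate x/v = 2010 d).

1880 days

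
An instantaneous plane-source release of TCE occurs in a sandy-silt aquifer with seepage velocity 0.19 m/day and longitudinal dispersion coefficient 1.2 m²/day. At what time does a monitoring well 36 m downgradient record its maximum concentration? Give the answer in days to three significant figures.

For the 1D instantaneous-source solution, setting ∂C/∂t = 0 at fixed x gives v²t² + 2Dt − x² = 0, so t = (√(D² + v²x²) − D)/v².
√(D² + v²x²) = √(1.2² + 0.19² × 36²) = 6.944; v² = 0.0361.
t = (6.944 − 1.2)/0.0361 = 159 days (vs. the pure-advection estimate x/v = 189 d).

159 days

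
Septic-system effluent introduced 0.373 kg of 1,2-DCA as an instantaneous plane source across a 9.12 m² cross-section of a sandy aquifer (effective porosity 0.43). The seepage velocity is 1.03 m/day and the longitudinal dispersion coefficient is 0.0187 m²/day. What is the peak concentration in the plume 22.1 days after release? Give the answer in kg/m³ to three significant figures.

0.0417 kg/m³

The peak of an instantaneous 1D plume sits at x = vt; there the Gaussian factor is 1 and C_max = M/(n_e·A·√(4πDt)), where n_e·A is the pore area the mass is dissolved in.
√(4πDt) = √(4π × 0.0187 × 22.1) = 2.279 m, so C_max = 0.373/(0.43 × 9.12 × 2.279) = 0.0417 kg/m³.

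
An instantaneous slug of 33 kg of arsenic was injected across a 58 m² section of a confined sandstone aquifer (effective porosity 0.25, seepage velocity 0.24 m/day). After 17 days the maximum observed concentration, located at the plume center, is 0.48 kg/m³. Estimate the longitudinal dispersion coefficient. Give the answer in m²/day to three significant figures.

At the plume center C_max = M/(n_e·A·√(4πDt)), so D = M²/(4πt·(n_e·A·C_max)²).
n_e·A·C_max = 0.25 × 58 × 0.48 = 6.960 kg/m.
D = 33²/(4π × 17 × 6.960²) = 0.105 m²/day.

0.105 m²/day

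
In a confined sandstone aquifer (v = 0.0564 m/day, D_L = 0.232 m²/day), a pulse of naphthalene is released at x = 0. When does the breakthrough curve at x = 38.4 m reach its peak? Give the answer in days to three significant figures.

For the 1D instantaneous-source solution, setting ∂C/∂t = 0 at fixed x gives v²t² + 2Dt − x² = 0, so t = (√(D² + v²x²) − D)/v².
√(D² + v²x²) = √(0.232² + 0.0564² × 38.4²) = 2.178; v² = 0.00318096.
t = (2.178 − 0.232)/0.00318096 = 612 days (vs. the pure-advection estimate x/v = 681 d).

612 days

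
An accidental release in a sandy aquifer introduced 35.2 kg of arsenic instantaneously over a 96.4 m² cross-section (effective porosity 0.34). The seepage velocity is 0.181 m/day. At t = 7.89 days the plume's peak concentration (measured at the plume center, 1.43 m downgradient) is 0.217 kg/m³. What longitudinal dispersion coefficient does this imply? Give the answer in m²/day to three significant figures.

0.247 m²/day

At the plume center C_max = M/(n_e·A·√(4πDt)), so D = M²/(4πt·(n_e·A·C_max)²).
n_e·A·C_max = 0.34 × 96.4 × 0.217 = 7.112 kg/m.
D = 35.2²/(4π × 7.89 × 7.112²) = 0.247 m²/day.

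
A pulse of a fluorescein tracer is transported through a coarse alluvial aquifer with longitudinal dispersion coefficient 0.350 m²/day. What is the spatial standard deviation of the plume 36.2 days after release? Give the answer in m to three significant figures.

5.03 m

Dispersive spreading gives a Gaussian with σ² = 2Dt; advection only shifts the center.
σ = √(2 × 0.350 × 36.2) = 5.03 m.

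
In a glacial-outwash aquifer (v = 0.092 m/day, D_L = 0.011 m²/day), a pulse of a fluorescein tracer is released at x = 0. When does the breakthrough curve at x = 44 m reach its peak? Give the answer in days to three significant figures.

For the 1D instantaneous-source solution, setting ∂C/∂t = 0 at fixed x gives v²t² + 2Dt − x² = 0, so t = (√(D² + v²x²) − D)/v².
√(D² + v²x²) = √(0.011² + 0.092² × 44²) = 4.048; v² = 0.008464.
t = (4.048 − 0.011)/0.008464 = 477 days (vs. the pure-advection estimate x/v = 478 d).

477 days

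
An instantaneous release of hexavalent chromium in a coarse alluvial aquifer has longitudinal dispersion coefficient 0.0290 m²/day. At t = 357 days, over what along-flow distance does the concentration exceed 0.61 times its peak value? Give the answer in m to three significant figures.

The plume is Gaussian with σ = √(2Dt) = √(2 × 0.0290 × 357) = 4.550 m.
C/C_peak = exp(−Δx²/(2σ²)) = 0.61 ⇒ Δx = σ·√(−2 ln 0.61) = 4.550 × 0.9943 = 4.524 m.
Width = 2Δx = 9.05 m.

9.05 m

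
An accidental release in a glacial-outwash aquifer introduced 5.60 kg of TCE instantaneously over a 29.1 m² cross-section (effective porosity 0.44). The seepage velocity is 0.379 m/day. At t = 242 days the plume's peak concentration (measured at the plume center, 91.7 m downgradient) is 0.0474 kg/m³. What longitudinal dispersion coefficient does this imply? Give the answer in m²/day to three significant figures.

0.0280 m²/day

At the plume center C_max = M/(n_e·A·√(4πDt)), so D = M²/(4πt·(n_e·A·C_max)²).
n_e·A·C_max = 0.44 × 29.1 × 0.0474 = 0.6069 kg/m.
D = 5.60²/(4π × 242 × 0.6069²) = 0.0280 m²/day.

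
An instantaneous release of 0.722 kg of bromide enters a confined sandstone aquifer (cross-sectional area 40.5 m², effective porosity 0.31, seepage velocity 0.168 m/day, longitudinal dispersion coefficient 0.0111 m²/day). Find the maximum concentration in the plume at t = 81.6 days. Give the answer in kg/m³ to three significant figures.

The peak of an instantaneous 1D plume sits at x = vt; there the Gaussian factor is 1 and C_max = M/(n_e·A·√(4πDt)), where n_e·A is the pore area the mass is dissolved in.
√(4πDt) = √(4π × 0.0111 × 81.6) = 3.374 m, so C_max = 0.722/(0.31 × 40.5 × 3.374) = 0.0170 kg/m³.

0.0170 kg/m³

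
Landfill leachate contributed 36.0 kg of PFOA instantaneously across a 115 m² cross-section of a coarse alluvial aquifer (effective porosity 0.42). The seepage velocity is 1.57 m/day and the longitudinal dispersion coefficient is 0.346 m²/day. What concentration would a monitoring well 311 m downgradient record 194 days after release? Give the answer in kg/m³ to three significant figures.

For an instantaneous plane source, C(x,t) = M/(n_e·A·√(4πDt)) · exp(−(x−vt)²/(4Dt)), with n_e·A the pore (flow) area.
Plume center vt = 1.57 × 194 = 304.58 m, so the well at 311 m is 6.42 m downgradient of the peak.
√(4πDt) = 29.04 m, giving peak height M/(n_e·A·√(4πDt)) = 36.0/(0.42 × 115 × 29.04) = 0.02567 kg/m³.
(x−vt)²/(4Dt) = (6.42)²/(4 × 0.346 × 194) = 0.1535; exp(−0.1535) = 0.8577.
C = 0.02567 × 0.8577 = 0.0220 kg/m³.

0.0220 kg/m³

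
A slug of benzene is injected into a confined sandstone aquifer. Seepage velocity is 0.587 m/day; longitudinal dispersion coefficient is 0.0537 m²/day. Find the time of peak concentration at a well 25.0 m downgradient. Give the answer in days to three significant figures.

For the 1D instantaneous-source solution, setting ∂C/∂t = 0 at fixed x gives v²t² + 2Dt − x² = 0, so t = (√(D² + v²x²) − D)/v².
√(D² + v²x²) = √(0.0537² + 0.587² × 25.0²) = 14.68; v² = 0.344569.
t = (14.68 − 0.0537)/0.344569 = 42.4 days (vs. the pure-advection estimate x/v = 42.6 d).

42.4 days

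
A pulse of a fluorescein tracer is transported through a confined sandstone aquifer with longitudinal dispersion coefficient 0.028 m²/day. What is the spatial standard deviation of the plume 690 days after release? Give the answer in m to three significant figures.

6.22 m

Dispersive spreading gives a Gaussian with σ² = 2Dt; advection only shifts the center.
σ = √(2 × 0.028 × 690) = 6.22 m.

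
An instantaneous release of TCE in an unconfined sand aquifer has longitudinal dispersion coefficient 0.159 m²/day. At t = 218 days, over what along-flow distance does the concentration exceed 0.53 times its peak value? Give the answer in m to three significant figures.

The plume is Gaussian with σ = √(2Dt) = √(2 × 0.159 × 218) = 8.326 m.
C/C_peak = exp(−Δx²/(2σ²)) = 0.53 ⇒ Δx = σ·√(−2 ln 0.53) = 8.326 × 1.127 = 9.383 m.
Width = 2Δx = 18.8 m.

18.8 m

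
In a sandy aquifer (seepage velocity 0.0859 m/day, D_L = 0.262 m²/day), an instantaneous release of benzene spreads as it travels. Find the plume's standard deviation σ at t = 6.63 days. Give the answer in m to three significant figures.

1.86 m

Dispersive spreading gives a Gaussian with σ² = 2Dt; advection only shifts the center.
σ = √(2 × 0.262 × 6.63) = 1.86 m.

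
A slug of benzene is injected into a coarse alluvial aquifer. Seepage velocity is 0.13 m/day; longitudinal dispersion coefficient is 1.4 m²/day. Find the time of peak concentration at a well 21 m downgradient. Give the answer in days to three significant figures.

98.7 days

For the 1D instantaneous-source solution, setting ∂C/∂t = 0 at fixed x gives v²t² + 2Dt − x² = 0, so t = (√(D² + v²x²) − D)/v².
√(D² + v²x²) = √(1.4² + 0.13² × 21²) = 3.068; v² = 0.0169.
t = (3.068 − 1.4)/0.0169 = 98.7 days (vs. the pure-advection estimate x/v = 162 d).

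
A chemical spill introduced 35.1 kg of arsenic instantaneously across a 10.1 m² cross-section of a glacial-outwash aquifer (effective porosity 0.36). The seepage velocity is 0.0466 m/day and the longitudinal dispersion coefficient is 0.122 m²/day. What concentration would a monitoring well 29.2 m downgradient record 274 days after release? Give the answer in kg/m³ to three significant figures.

For an instantaneous plane source, C(x,t) = M/(n_e·A·√(4πDt)) · exp(−(x−vt)²/(4Dt)), with n_e·A the pore (flow) area.
Plume center vt = 0.0466 × 274 = 12.7684 m, so the well at 29.2 m is 16.4316 m downgradient of the peak.
√(4πDt) = 20.50 m, giving peak height M/(n_e·A·√(4πDt)) = 35.1/(0.36 × 10.1 × 20.50) = 0.4709 kg/m³.
(x−vt)²/(4Dt) = (16.4316)²/(4 × 0.122 × 274) = 2.019; exp(−2.019) = 0.1328.
C = 0.4709 × 0.1328 = 0.0625 kg/m³.

0.0625 kg/m³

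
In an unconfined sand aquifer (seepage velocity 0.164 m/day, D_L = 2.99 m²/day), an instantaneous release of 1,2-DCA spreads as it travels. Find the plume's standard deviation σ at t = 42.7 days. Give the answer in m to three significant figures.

16.0 m

Dispersive spreading gives a Gaussian with σ² = 2Dt; advection only shifts the center.
σ = √(2 × 2.99 × 42.7) = 16.0 m.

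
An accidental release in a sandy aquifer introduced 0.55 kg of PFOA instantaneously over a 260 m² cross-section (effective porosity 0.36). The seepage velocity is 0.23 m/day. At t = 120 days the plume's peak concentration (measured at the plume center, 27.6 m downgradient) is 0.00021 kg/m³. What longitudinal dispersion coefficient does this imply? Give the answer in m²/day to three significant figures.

0.519 m²/day

At the plume center C_max = M/(n_e·A·√(4πDt)), so D = M²/(4πt·(n_e·A·C_max)²).
n_e·A·C_max = 0.36 × 260 × 0.00021 = 0.01966 kg/m.
D = 0.55²/(4π × 120 × 0.01966²) = 0.519 m²/day.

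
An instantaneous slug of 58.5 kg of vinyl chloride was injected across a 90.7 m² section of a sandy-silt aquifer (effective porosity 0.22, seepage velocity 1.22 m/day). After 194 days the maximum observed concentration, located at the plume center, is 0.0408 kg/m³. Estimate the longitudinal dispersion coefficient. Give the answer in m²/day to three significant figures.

At the plume center C_max = M/(n_e·A·√(4πDt)), so D = M²/(4πt·(n_e·A·C_max)²).
n_e·A·C_max = 0.22 × 90.7 × 0.0408 = 0.8141 kg/m.
D = 58.5²/(4π × 194 × 0.8141²) = 2.12 m²/day.

2.12 m²/day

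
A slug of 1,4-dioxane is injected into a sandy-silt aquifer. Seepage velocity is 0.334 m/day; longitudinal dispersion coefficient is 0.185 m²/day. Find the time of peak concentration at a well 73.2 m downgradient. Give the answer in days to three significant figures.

218 days

For the 1D instantaneous-source solution, setting ∂C/∂t = 0 at fixed x gives v²t² + 2Dt − x² = 0, so t = (√(D² + v²x²) − D)/v².
√(D² + v²x²) = √(0.185² + 0.334² × 73.2²) = 24.45; v² = 0.111556.
t = (24.45 − 0.185)/0.111556 = 218 days (vs. the pure-advection estimate x/v = 219 d).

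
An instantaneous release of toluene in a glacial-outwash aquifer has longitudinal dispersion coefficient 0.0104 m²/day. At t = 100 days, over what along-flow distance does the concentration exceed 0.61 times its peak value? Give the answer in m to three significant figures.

2.87 m

The plume is Gaussian with σ = √(2Dt) = √(2 × 0.0104 × 100) = 1.442 m.
C/C_peak = exp(−Δx²/(2σ²)) = 0.61 ⇒ Δx = σ·√(−2 ln 0.61) = 1.442 × 0.9943 = 1.434 m.
Width = 2Δx = 2.87 m.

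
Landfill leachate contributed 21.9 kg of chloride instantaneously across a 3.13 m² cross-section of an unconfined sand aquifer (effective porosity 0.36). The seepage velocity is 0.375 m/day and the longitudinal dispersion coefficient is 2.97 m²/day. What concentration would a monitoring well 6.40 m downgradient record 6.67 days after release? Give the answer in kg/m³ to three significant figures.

For an instantaneous plane source, C(x,t) = M/(n_e·A·√(4πDt)) · exp(−(x−vt)²/(4Dt)), with n_e·A the pore (flow) area.
Plume center vt = 0.375 × 6.67 = 2.50125 m, so the well at 6.40 m is 3.89875 m downgradient of the peak.
√(4πDt) = 15.78 m, giving peak height M/(n_e·A·√(4πDt)) = 21.9/(0.36 × 3.13 × 15.78) = 1.232 kg/m³.
(x−vt)²/(4Dt) = (3.89875)²/(4 × 2.97 × 6.67) = 0.1918; exp(−0.1918) = 0.8255.
C = 1.232 × 0.8255 = 1.02 kg/m³.

1.02 kg/m³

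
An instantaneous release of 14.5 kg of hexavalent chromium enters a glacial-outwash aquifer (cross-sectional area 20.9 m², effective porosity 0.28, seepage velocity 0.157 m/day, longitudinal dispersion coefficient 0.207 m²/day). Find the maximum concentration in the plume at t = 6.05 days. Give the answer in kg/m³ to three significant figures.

The peak of an instantaneous 1D plume sits at x = vt; there the Gaussian factor is 1 and C_max = M/(n_e·A·√(4πDt)), where n_e·A is the pore area the mass is dissolved in.
√(4πDt) = √(4π × 0.207 × 6.05) = 3.967 m, so C_max = 14.5/(0.28 × 20.9 × 3.967) = 0.625 kg/m³.

0.625 kg/m³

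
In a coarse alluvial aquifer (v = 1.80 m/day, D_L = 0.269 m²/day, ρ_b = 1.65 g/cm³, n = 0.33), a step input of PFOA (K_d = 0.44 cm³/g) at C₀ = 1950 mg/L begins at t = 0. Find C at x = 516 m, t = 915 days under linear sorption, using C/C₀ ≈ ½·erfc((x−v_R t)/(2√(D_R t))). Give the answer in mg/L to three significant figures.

893 mg/L

Retardation factor R = 1 + ρ_b·K_d/n = 1 + 1.65 × 0.44/0.33 = 3.200.
Sorption retards both mechanisms: v_R = v/R = 0.5625 m/day, D_R = D/R = 0.08406 m²/day.
v_R·t = 0.5625 × 915 = 514.6875 m; 2√(D_R t) = 17.54 m; argument = (516 − 514.6875)/17.54 = 0.07483.
C = C₀ × ½·erfc(0.07483) = 1950 × 0.4579 = 893 mg/L.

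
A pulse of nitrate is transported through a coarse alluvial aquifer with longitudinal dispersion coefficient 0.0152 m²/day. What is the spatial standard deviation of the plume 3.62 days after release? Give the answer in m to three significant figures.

Dispersive spreading gives a Gaussian with σ² = 2Dt; advection only shifts the center.
σ = √(2 × 0.0152 × 3.62) = 0.332 m.

0.332 m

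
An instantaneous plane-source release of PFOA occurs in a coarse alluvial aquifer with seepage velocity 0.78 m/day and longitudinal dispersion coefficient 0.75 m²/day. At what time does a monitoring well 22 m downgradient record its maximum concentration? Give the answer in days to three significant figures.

27.0 days

For the 1D instantaneous-source solution, setting ∂C/∂t = 0 at fixed x gives v²t² + 2Dt − x² = 0, so t = (√(D² + v²x²) − D)/v².
√(D² + v²x²) = √(0.75² + 0.78² × 22²) = 17.18; v² = 0.6084.
t = (17.18 − 0.75)/0.6084 = 27.0 days (vs. the pure-advection estimate x/v = 28.2 d).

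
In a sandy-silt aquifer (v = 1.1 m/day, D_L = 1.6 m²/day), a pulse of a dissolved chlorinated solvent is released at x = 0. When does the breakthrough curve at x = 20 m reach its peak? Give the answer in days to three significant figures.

16.9 days

For the 1D instantaneous-source solution, setting ∂C/∂t = 0 at fixed x gives v²t² + 2Dt − x² = 0, so t = (√(D² + v²x²) − D)/v².
√(D² + v²x²) = √(1.6² + 1.1² × 20²) = 22.06; v² = 1.21.
t = (22.06 − 1.6)/1.21 = 16.9 days (vs. the pure-advection estimate x/v = 18.2 d).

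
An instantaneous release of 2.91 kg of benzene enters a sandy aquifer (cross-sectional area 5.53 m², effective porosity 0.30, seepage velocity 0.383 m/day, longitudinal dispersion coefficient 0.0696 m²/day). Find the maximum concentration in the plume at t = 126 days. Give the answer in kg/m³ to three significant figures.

0.167 kg/m³

The peak of an instantaneous 1D plume sits at x = vt; there the Gaussian factor is 1 and C_max = M/(n_e·A·√(4πDt)), where n_e·A is the pore area the mass is dissolved in.
√(4πDt) = √(4π × 0.0696 × 126) = 10.50 m, so C_max = 2.91/(0.30 × 5.53 × 10.50) = 0.167 kg/m³.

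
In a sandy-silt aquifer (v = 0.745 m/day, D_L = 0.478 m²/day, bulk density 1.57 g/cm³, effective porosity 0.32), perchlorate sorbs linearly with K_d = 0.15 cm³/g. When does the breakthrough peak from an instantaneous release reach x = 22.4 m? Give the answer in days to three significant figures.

Retardation factor R = 1 + ρ_b·K_d/n = 1 + 1.57 × 0.15/0.32 = 1.736.
Sorption retards both mechanisms: v_R = v/R = 0.4291 m/day, D_R = D/R = 0.2753 m²/day.
Peak time from v_R²t² + 2D_R t − x² = 0: t = (√(D_R² + v_R²x²) − D_R)/v_R².
√(D_R² + v_R²x²) = √(0.2753² + 0.4291² × 22.4²) = 9.616; v_R² = 0.1841.
t = (9.616 − 0.2753)/0.1841 = 50.7 days.

50.7 days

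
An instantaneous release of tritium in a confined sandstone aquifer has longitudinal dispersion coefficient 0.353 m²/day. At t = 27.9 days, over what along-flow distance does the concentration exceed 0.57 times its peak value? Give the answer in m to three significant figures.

The plume is Gaussian with σ = √(2Dt) = √(2 × 0.353 × 27.9) = 4.438 m.
C/C_peak = exp(−Δx²/(2σ²)) = 0.57 ⇒ Δx = σ·√(−2 ln 0.57) = 4.438 × 1.060 = 4.704 m.
Width = 2Δx = 9.41 m.

9.41 m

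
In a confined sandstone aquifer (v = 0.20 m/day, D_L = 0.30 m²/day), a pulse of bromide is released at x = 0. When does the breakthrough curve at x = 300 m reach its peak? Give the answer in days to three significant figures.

For the 1D instantaneous-source solution, setting ∂C/∂t = 0 at fixed x gives v²t² + 2Dt − x² = 0, so t = (√(D² + v²x²) − D)/v².
√(D² + v²x²) = √(0.30² + 0.20² × 300²) = 60.00; v² = 0.04.
t = (60.00 − 0.30)/0.04 = 1490 days (vs. the pure-advection estimate x/v = 1500 d).

1490 days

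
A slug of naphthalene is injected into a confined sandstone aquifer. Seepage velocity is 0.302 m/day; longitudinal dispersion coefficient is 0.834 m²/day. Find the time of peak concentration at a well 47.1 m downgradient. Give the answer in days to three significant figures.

147 days

For the 1D instantaneous-source solution, setting ∂C/∂t = 0 at fixed x gives v²t² + 2Dt − x² = 0, so t = (√(D² + v²x²) − D)/v².
√(D² + v²x²) = √(0.834² + 0.302² × 47.1²) = 14.25; v² = 0.091204.
t = (14.25 − 0.834)/0.091204 = 147 days (vs. the pure-advection estimate x/v = 156 d).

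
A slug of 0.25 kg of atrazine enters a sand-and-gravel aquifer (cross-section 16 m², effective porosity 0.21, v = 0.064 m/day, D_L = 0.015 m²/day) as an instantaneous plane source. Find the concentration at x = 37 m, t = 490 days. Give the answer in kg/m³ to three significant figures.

0.00262 kg/m³

For an instantaneous plane source, C(x,t) = M/(n_e·A·√(4πDt)) · exp(−(x−vt)²/(4Dt)), with n_e·A the pore (flow) area.
Plume center vt = 0.064 × 490 = 31.36 m, so the well at 37 m is 5.64 m downgradient of the peak.
√(4πDt) = 9.611 m, giving peak height M/(n_e·A·√(4πDt)) = 0.25/(0.21 × 16 × 9.611) = 0.007742 kg/m³.
(x−vt)²/(4Dt) = (5.64)²/(4 × 0.015 × 490) = 1.082; exp(−1.082) = 0.3389.
C = 0.007742 × 0.3389 = 0.00262 kg/m³.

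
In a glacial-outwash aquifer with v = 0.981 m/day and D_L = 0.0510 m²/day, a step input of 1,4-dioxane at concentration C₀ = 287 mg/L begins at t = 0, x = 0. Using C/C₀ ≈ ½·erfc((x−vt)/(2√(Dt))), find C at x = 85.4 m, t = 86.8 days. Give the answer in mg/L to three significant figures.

For a continuous step input, C/C₀ ≈ ½·erfc((x−vt)/(2√(Dt))).
vt = 0.981 × 86.8 = 85.1508 m and 2√(Dt) = 2√(0.0510 × 86.8) = 4.208 m.
Argument (x−vt)/(2√(Dt)) = (85.4 − 85.1508)/4.208 = 0.05922; ½·erfc(0.05922) = 0.4666.
C = 287 × 0.4666 = 134 mg/L.

134 mg/L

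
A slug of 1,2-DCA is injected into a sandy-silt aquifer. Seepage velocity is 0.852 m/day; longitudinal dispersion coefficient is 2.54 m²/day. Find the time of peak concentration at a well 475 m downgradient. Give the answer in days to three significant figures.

554 days

For the 1D instantaneous-source solution, setting ∂C/∂t = 0 at fixed x gives v²t² + 2Dt − x² = 0, so t = (√(D² + v²x²) − D)/v².
√(D² + v²x²) = √(2.54² + 0.852² × 475²) = 404.7; v² = 0.725904.
t = (404.7 − 2.54)/0.725904 = 554 days (vs. the pure-advection estimate x/v = 558 d).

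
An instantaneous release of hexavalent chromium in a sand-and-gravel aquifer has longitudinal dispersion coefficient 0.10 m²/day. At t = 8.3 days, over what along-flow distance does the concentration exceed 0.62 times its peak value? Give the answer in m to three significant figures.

The plume is Gaussian with σ = √(2Dt) = √(2 × 0.10 × 8.3) = 1.288 m.
C/C_peak = exp(−Δx²/(2σ²)) = 0.62 ⇒ Δx = σ·√(−2 ln 0.62) = 1.288 × 0.9778 = 1.259 m.
Width = 2Δx = 2.52 m.

2.52 m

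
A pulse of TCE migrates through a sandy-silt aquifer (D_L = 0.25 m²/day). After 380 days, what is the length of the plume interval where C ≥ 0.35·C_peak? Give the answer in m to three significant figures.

The plume is Gaussian with σ = √(2Dt) = √(2 × 0.25 × 380) = 13.78 m.
C/C_peak = exp(−Δx²/(2σ²)) = 0.35 ⇒ Δx = σ·√(−2 ln 0.35) = 13.78 × 1.449 = 19.97 m.
Width = 2Δx = 39.9 m.

39.9 m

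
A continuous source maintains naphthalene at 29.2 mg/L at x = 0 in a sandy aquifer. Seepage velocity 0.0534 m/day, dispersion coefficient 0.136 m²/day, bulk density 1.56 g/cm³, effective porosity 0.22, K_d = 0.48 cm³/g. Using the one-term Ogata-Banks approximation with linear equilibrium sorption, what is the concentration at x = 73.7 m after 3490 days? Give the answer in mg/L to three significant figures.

0.476 mg/L

Retardation factor R = 1 + ρ_b·K_d/n = 1 + 1.56 × 0.48/0.22 = 4.404.
Sorption retards both mechanisms: v_R = v/R = 0.01213 m/day, D_R = D/R = 0.03088 m²/day.
v_R·t = 0.01213 × 3490 = 42.3337 m; 2√(D_R t) = 20.76 m; argument = (73.7 − 42.3337)/20.76 = 1.511.
C = C₀ × ½·erfc(1.511) = 29.2 × 0.01630 = 0.476 mg/L.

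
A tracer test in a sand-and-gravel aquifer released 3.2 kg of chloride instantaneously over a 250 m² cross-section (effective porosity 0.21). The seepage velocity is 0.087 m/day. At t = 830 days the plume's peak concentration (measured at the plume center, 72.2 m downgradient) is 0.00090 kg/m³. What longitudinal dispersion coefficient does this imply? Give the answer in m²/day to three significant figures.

At the plume center C_max = M/(n_e·A·√(4πDt)), so D = M²/(4πt·(n_e·A·C_max)²).
n_e·A·C_max = 0.21 × 250 × 0.00090 = 0.04725 kg/m.
D = 3.2²/(4π × 830 × 0.04725²) = 0.440 m²/day.

0.440 m²/day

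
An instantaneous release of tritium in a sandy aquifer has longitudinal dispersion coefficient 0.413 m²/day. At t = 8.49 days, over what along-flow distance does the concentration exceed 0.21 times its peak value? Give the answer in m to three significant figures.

The plume is Gaussian with σ = √(2Dt) = √(2 × 0.413 × 8.49) = 2.648 m.
C/C_peak = exp(−Δx²/(2σ²)) = 0.21 ⇒ Δx = σ·√(−2 ln 0.21) = 2.648 × 1.767 = 4.679 m.
Width = 2Δx = 9.36 m.

9.36 m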